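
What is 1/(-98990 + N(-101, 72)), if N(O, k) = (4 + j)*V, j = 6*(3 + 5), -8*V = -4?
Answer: -1/98964 ≈ -1.0105e-5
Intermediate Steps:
V = 1/2 (V = -1/8*(-4) = 1/2 ≈ 0.50000)
j = 48 (j = 6*8 = 48)
N(O, k) = 26 (N(O, k) = (4 + 48)*(1/2) = 52*(1/2) = 26)
1/(-98990 + N(-101, 72)) = 1/(-98990 + 26) = 1/(-98964) = -1/98964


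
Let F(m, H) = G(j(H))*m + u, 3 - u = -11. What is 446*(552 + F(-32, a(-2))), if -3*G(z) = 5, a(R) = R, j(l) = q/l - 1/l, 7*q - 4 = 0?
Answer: 828668/3 ≈ 2.7622e+5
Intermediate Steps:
q = 4/7 (q = 4/7 + (⅐)*0 = 4/7 + 0 = 4/7 ≈ 0.57143)
j(l) = -3/(7*l) (j(l) = 4/(7*l) - 1/l = -3/(7*l))
G(z) = -5/3 (G(z) = -⅓*5 = -5/3)
u = 14 (u = 3 - 1*(-11) = 3 + 11 = 14)
F(m, H) = 14 - 5*m/3 (F(m, H) = -5*m/3 + 14 = 14 - 5*m/3)
446*(552 + F(-32, a(-2))) = 446*(552 + (14 - 5/3*(-32))) = 446*(552 + (14 + 160/3)) = 446*(552 + 202/3) = 446*(1858/3) = 828668/3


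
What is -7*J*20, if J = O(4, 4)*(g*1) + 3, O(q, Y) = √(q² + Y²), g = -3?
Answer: -420 + 1680*√2 ≈ 1955.9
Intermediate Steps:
O(q, Y) = √(Y² + q²)
J = 3 - 12*√2 (J = √(4² + 4²)*(-3*1) + 3 = √(16 + 16)*(-3) + 3 = √32*(-3) + 3 = (4*√2)*(-3) + 3 = -12*√2 + 3 = 3 - 12*√2 ≈ -13.971)
-7*J*20 = -7*(3 - 12*√2)*20 = (-21 + 84*√2)*20 = -420 + 1680*√2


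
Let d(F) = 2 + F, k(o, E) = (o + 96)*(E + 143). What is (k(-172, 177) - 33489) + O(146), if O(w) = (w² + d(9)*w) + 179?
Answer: -34708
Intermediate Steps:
k(o, E) = (96 + o)*(143 + E)
O(w) = 179 + w² + 11*w (O(w) = (w² + (2 + 9)*w) + 179 = (w² + 11*w) + 179 = 179 + w² + 11*w)
(k(-172, 177) - 33489) + O(146) = ((13728 + 96*177 + 143*(-172) + 177*(-172)) - 33489) + (179 + 146² + 11*146) = ((13728 + 16992 - 24596 - 30444) - 33489) + (179 + 21316 + 1606) = (-24320 - 33489) + 23101 = -57809 + 23101 = -34708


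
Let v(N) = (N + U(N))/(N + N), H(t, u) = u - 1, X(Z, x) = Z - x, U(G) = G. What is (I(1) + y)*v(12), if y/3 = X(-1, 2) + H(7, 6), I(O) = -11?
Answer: -5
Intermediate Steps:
H(t, u) = -1 + u
v(N) = 1 (v(N) = (N + N)/(N + N) = (2*N)/((2*N)) = (2*N)*(1/(2*N)) = 1)
y = 6 (y = 3*((-1 - 1*2) + (-1 + 6)) = 3*((-1 - 2) + 5) = 3*(-3 + 5) = 3*2 = 6)
(I(1) + y)*v(12) = (-11 + 6)*1 = -5*1 = -5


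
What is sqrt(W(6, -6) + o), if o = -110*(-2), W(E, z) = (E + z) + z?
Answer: sqrt(214) ≈ 14.629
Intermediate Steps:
W(E, z) = E + 2*z
o = 220
sqrt(W(6, -6) + o) = sqrt((6 + 2*(-6)) + 220) = sqrt((6 - 12) + 220) = sqrt(-6 + 220) = sqrt(214)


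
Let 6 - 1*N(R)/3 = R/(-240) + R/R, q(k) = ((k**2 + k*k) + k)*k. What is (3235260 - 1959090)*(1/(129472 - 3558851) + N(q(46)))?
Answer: 21662216518496631/6858758 ≈ 3.1583e+9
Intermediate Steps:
q(k) = k*(k + 2*k**2) (q(k) = ((k**2 + k**2) + k)*k = (2*k**2 + k)*k = (k + 2*k**2)*k = k*(k + 2*k**2))
N(R) = 15 + R/80 (N(R) = 18 - 3*(R/(-240) + R/R) = 18 - 3*(R*(-1/240) + 1) = 18 - 3*(-R/240 + 1) = 18 - 3*(1 - R/240) = 18 + (-3 + R/80) = 15 + R/80)
(3235260 - 1959090)*(1/(129472 - 3558851) + N(q(46))) = (3235260 - 1959090)*(1/(129472 - 3558851) + (15 + (46**2*(1 + 2*46))/80)) = 1276170*(1/(-3429379) + (15 + (2116*(1 + 92))/80)) = 1276170*(-1/3429379 + (15 + (2116*93)/80)) = 1276170*(-1/3429379 + (15 + (1/80)*196788)) = 1276170*(-1/3429379 + (15 + 49197/20)) = 1276170*(-1/3429379 + 49497/20) = 1276170*(169743972343/68587580) = 21662216518496631/6858758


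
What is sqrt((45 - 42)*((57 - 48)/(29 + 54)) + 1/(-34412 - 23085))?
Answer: 4*sqrt(463008564271)/4772251 ≈ 0.57034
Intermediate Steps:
sqrt((45 - 42)*((57 - 48)/(29 + 54)) + 1/(-34412 - 23085)) = sqrt(3*(9/83) + 1/(-57497)) = sqrt(3*(9*(1/83)) - 1/57497) = sqrt(3*(9/83) - 1/57497) = sqrt(27/83 - 1/57497) = sqrt(1552336/4772251) = 4*sqrt(463008564271)/4772251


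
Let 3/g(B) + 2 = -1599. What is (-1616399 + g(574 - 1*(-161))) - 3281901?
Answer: -7842178303/1601 ≈ -4.8983e+6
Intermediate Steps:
g(B) = -3/1601 (g(B) = 3/(-2 - 1599) = 3/(-1601) = 3*(-1/1601) = -3/1601)
(-1616399 + g(574 - 1*(-161))) - 3281901 = (-1616399 - 3/1601) - 3281901 = -2587854802/1601 - 3281901 = -7842178303/1601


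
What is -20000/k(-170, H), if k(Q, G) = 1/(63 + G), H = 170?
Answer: -4660000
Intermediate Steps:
-20000/k(-170, H) = -20000/(1/(63 + 170)) = -20000/(1/233) = -20000/1/233 = -20000*233 = -4660000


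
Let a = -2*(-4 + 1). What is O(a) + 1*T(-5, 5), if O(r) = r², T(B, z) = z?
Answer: 41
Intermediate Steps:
a = 6 (a = -2*(-3) = 6)
O(a) + 1*T(-5, 5) = 6² + 1*5 = 36 + 5 = 41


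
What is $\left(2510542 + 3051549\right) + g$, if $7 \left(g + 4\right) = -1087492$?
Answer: $5406731$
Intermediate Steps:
$g = -155360$ ($g = -4 + \frac{1}{7} \left(-1087492\right) = -4 - 155356 = -155360$)
$\left(2510542 + 3051549\right) + g = \left(2510542 + 3051549\right) - 155360 = 5562091 - 155360 = 5406731$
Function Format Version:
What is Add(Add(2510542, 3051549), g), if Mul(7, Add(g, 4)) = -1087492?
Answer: 5406731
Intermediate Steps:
g = -155360 (g = Add(-4, Mul(Rational(1, 7), -1087492)) = Add(-4, -155356) = -155360)
Add(Add(2510542, 3051549), g) = Add(Add(2510542, 3051549), -155360) = Add(5562091, -155360) = 5406731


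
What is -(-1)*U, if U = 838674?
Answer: 838674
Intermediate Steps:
-(-1)*U = -(-1)*838674 = -1*(-838674) = 838674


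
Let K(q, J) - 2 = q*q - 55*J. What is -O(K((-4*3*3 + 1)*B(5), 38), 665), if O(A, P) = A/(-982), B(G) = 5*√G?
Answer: 151037/982 ≈ 153.81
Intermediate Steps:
K(q, J) = 2 + q² - 55*J (K(q, J) = 2 + (q*q - 55*J) = 2 + (q² - 55*J) = 2 + q² - 55*J)
O(A, P) = -A/982 (O(A, P) = A*(-1/982) = -A/982)
-O(K((-4*3*3 + 1)*B(5), 38), 665) = -(-1)*(2 + ((-4*3*3 + 1)*(5*√5))² - 55*38)/982 = -(-1)*(2 + ((-12*3 + 1)*(5*√5))² - 2090)/982 = -(-1)*(2 + ((-36 + 1)*(5*√5))² - 2090)/982 = -(-1)*(2 + (-175*√5)² - 2090)/982 = -(-1)*(2 + 153125 - 2090)/982 = -(-1)*151037/982 = -1*(-151037/982) = 151037/982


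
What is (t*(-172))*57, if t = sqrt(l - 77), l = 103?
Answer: -9804*sqrt(26) ≈ -49991.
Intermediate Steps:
t = sqrt(26) (t = sqrt(103 - 77) = sqrt(26) ≈ 5.0990)
(t*(-172))*57 = (sqrt(26)*(-172))*57 = -172*sqrt(26)*57 = -9804*sqrt(26)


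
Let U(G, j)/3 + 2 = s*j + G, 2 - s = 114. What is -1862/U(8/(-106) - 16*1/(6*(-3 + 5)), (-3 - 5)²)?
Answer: 49343/570127 ≈ 0.086547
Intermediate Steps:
s = -112 (s = 2 - 1*114 = 2 - 114 = -112)
U(G, j) = -6 - 336*j + 3*G (U(G, j) = -6 + 3*(-112*j + G) = -6 + 3*(G - 112*j) = -6 + (-336*j + 3*G) = -6 - 336*j + 3*G)
-1862/U(8/(-106) - 16*1/(6*(-3 + 5)), (-3 - 5)²) = -1862/(-6 - 336*(-3 - 5)² + 3*(8/(-106) - 16*1/(6*(-3 + 5)))) = -1862/(-6 - 336*(-8)² + 3*(8*(-1/106) - 16/(6*2))) = -1862/(-6 - 336*64 + 3*(-4/53 - 16/12)) = -1862/(-6 - 21504 + 3*(-4/53 - 16*1/12)) = -1862/(-6 - 21504 + 3*(-4/53 - 4/3)) = -1862/(-6 - 21504 + 3*(-224/159)) = -1862/(-6 - 21504 - 224/53) = -1862/(-1140254/53) = -1862*(-53/1140254) = 49343/570127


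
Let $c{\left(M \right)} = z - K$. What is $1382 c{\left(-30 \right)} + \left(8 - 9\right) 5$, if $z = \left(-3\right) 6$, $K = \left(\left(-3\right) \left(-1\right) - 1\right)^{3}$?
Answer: $-35937$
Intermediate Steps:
$K = 8$ ($K = \left(3 - 1\right)^{3} = 2^{3} = 8$)
$z = -18$
$c{\left(M \right)} = -26$ ($c{\left(M \right)} = -18 - 8 = -26$)
$1382 c{\left(-30 \right)} + \left(8 - 9\right) 5 = 1382 \left(-26\right) + \left(8 - 9\right) 5 = -35932 - 5 = -35937$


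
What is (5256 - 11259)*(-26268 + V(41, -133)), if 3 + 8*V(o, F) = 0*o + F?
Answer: 157788855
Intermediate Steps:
V(o, F) = -3/8 + F/8 (V(o, F) = -3/8 + (0*o + F)/8 = -3/8 + (0 + F)/8 = -3/8 + F/8)
(5256 - 11259)*(-26268 + V(41, -133)) = (5256 - 11259)*(-26268 + (-3/8 + (⅛)*(-133))) = -6003*(-26268 + (-3/8 - 133/8)) = -6003*(-26268 - 17) = -6003*(-26285) = 157788855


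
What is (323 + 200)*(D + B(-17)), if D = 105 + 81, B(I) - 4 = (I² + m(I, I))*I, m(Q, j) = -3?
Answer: -2443456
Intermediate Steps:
B(I) = 4 + I*(-3 + I²) (B(I) = 4 + (I² - 3)*I = 4 + (-3 + I²)*I = 4 + I*(-3 + I²))
D = 186
(323 + 200)*(D + B(-17)) = (323 + 200)*(186 + (4 + (-17)³ - 3*(-17))) = 523*(186 + (4 - 4913 + 51)) = 523*(186 - 4858) = 523*(-4672) = -2443456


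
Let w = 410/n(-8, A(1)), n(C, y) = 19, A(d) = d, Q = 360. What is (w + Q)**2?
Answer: 52562500/361 ≈ 1.4560e+5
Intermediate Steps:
w = 410/19 ≈ 21.579
(w + Q)**2 = (410/19 + 360)**2 = (7250/19)**2 = 52562500/361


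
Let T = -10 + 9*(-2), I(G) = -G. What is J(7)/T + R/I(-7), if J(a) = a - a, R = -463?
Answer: -463/7 ≈ -66.143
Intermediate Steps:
J(a) = 0
T = -28 (T = -10 - 18 = -28)
J(7)/T + R/I(-7) = 0/(-28) - 463/((-1*(-7))) = 0*(-1/28) - 463/7 = 0 - 463*⅐ = 0 - 463/7 = -463/7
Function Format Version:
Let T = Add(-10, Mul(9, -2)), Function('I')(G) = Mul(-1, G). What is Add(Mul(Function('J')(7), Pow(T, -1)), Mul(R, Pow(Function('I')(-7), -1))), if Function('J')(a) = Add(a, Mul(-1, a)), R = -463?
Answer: Rational(-463, 7) ≈ -66.143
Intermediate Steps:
Function('J')(a) = 0
T = -28 (T = Add(-10, -18) = -28)
Add(Mul(Function('J')(7), Pow(T, -1)), Mul(R, Pow(Function('I')(-7), -1))) = Add(Mul(0, Pow(-28, -1)), Mul(-463, Pow(Mul(-1, -7), -1))) = Add(Mul(0, Rational(-1, 28)), Mul(-463, Pow(7, -1))) = Add(0, Mul(-463, Rational(1, 7))) = Add(0, Rational(-463, 7)) = Rational(-463, 7)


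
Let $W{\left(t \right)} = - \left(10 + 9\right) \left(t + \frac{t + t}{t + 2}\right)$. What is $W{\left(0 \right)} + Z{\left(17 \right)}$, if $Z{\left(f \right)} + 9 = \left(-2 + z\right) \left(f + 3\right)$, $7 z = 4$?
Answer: $- \frac{263}{7} \approx -37.571$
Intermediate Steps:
$z = \frac{4}{7}$ ($z = \frac{1}{7} \cdot 4 = \frac{4}{7} \approx 0.57143$)
$W{\left(t \right)} = - 19 t - \frac{38 t}{2 + t}$ ($W{\left(t \right)} = - 19 \left(t + \frac{2 t}{2 + t}\right) = - (19 t + \frac{38 t}{2 + t}) = - 19 t - \frac{38 t}{2 + t}$)
$Z{\left(f \right)} = - \frac{93}{7} - \frac{10 f}{7}$ ($Z{\left(f \right)} = -9 + \left(-2 + \frac{4}{7}\right) \left(f + 3\right) = -9 - \frac{10 \left(3 + f\right)}{7} = -9 - \left(\frac{30}{7} + \frac{10 f}{7}\right) = - \frac{93}{7} - \frac{10 f}{7}$)
$W{\left(0 \right)} + Z{\left(17 \right)} = \left(-19\right) 0 \frac{1}{2 + 0} \left(4 + 0\right) - \frac{263}{7} = \left(-19\right) 0 \cdot \frac{1}{2} \cdot 4 - \frac{263}{7} = 0 - \frac{263}{7} = - \frac{263}{7}$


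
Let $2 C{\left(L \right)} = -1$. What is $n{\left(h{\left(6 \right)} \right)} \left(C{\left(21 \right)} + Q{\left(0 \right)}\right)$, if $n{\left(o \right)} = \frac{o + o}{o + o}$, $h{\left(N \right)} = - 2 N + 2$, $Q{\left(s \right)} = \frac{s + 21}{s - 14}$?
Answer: $-2$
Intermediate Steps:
$C{\left(L \right)} = - \frac{1}{2}$ ($C{\left(L \right)} = \frac{1}{2} \left(-1\right) = - \frac{1}{2}$)
$Q{\left(s \right)} = \frac{21 + s}{-14 + s}$
$h{\left(N \right)} = 2 - 2 N$
$n{\left(o \right)} = 1$ ($n{\left(o \right)} = \frac{2 o}{2 o} = 2 o \frac{1}{2 o} = 1$)
$n{\left(h{\left(6 \right)} \right)} \left(C{\left(21 \right)} + Q{\left(0 \right)}\right) = 1 \left(- \frac{1}{2} + \frac{21 + 0}{-14 + 0}\right) = 1 \left(- \frac{1}{2} + \frac{1}{-14} \cdot 21\right) = 1 \left(- \frac{1}{2} - \frac{3}{2}\right) = 1 \left(-2\right) = -2$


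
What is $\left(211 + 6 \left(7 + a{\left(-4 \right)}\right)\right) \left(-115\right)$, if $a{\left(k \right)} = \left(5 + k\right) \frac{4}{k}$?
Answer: $-28405$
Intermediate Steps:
$a{\left(k \right)} = \frac{4 \left(5 + k\right)}{k}$
$\left(211 + 6 \left(7 + a{\left(-4 \right)}\right)\right) \left(-115\right) = \left(211 + 6 \left(7 + \left(4 + \frac{20}{-4}\right)\right)\right) \left(-115\right) = \left(211 + 6 \left(7 + \left(4 + 20 \left(- \frac{1}{4}\right)\right)\right)\right) \left(-115\right) = \left(211 + 6 \left(7 + \left(4 - 5\right)\right)\right) \left(-115\right) = \left(211 + 6 \left(7 - 1\right)\right) \left(-115\right) = \left(211 + 6 \cdot 6\right) \left(-115\right) = \left(211 + 36\right) \left(-115\right) = 247 \left(-115\right) = -28405$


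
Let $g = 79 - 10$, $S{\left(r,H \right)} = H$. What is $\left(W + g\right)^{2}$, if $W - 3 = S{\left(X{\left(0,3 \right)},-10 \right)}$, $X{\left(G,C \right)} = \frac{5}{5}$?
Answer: $3844$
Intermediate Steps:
$X{\left(G,C \right)} = 1$ ($X{\left(G,C \right)} = 5 \cdot \frac{1}{5} = 1$)
$W = -7$ ($W = 3 - 10 = -7$)
$g = 69$
$\left(W + g\right)^{2} = \left(-7 + 69\right)^{2} = 62^{2} = 3844$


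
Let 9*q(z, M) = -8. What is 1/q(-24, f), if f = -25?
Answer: -9/8 ≈ -1.1250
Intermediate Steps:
q(z, M) = -8/9 (q(z, M) = (⅑)*(-8) = -8/9)
1/q(-24, f) = 1/(-8/9) = -9/8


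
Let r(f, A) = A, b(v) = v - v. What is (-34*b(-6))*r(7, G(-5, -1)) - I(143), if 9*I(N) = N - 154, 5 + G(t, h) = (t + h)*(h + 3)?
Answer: 11/9 ≈ 1.2222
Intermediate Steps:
G(t, h) = -5 + (3 + h)*(h + t) (G(t, h) = -5 + (t + h)*(h + 3) = -5 + (h + t)*(3 + h) = -5 + (3 + h)*(h + t))
b(v) = 0
I(N) = -154/9 + N/9 (I(N) = (N - 154)/9 = (-154 + N)/9 = -154/9 + N/9)
(-34*b(-6))*r(7, G(-5, -1)) - I(143) = (-34*0)*(-5 + (-1)² + 3*(-1) + 3*(-5) - 1*(-5)) - (-154/9 + (⅑)*143) = 0*(-5 + 1 - 3 - 15 + 5) - (-154/9 + 143/9) = 0*(-17) - 1*(-11/9) = 0 + 11/9 = 11/9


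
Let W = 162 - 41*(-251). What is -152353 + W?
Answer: -141900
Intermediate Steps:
W = 10453 (W = 162 + 10291 = 10453)
-152353 + W = -152353 + 10453 = -141900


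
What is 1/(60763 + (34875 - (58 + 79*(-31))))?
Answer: 1/98029 ≈ 1.0201e-5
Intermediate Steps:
1/(60763 + (34875 - (58 + 79*(-31)))) = 1/(60763 + (34875 - (58 - 2449))) = 1/(60763 + (34875 - 1*(-2391))) = 1/(60763 + (34875 + 2391)) = 1/(60763 + 37266) = 1/98029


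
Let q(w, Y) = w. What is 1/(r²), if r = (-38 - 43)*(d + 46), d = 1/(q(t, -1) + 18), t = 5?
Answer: 529/7358036841 ≈ 7.1894e-8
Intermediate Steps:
d = 1/23 (d = 1/(5 + 18) = 1/23 ≈ 0.043478)
r = -85779/23 (r = (-38 - 43)*(1/23 + 46) = -81*1059/23 = -85779/23 ≈ -3729.5)
1/(r²) = 1/((-85779/23)²) = 1/(7358036841/529) = 529/7358036841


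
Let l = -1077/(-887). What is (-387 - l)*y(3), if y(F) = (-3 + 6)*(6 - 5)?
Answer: -1033038/887 ≈ -1164.6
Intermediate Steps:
l = 1077/887 (l = -1077*(-1/887) = 1077/887 ≈ 1.2142)
y(F) = 3 (y(F) = 3*1 = 3)
(-387 - l)*y(3) = (-387 - 1*1077/887)*3 = (-387 - 1077/887)*3 = -344346/887*3 = -1033038/887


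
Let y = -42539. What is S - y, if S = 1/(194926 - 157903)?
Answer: 1574921398/37023 ≈ 42539.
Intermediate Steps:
S = 1/37023 ≈ 2.7010e-5
S - y = 1/37023 - 1*(-42539) = 1/37023 + 42539 = 1574921398/37023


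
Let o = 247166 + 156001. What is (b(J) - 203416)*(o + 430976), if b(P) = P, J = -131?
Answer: -169787305221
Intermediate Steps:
o = 403167
(b(J) - 203416)*(o + 430976) = (-131 - 203416)*(403167 + 430976) = -203547*834143 = -169787305221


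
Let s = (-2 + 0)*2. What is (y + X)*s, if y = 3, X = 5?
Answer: -32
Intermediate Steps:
s = -4 (s = -2*2 = -4)
(y + X)*s = (3 + 5)*(-4) = 8*(-4) = -32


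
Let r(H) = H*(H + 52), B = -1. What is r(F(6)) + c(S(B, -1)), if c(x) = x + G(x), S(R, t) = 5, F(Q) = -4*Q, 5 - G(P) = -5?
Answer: -657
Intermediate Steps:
G(P) = 10 (G(P) = 5 - 1*(-5) = 5 + 5 = 10)
r(H) = H*(52 + H)
c(x) = 10 + x (c(x) = x + 10 = 10 + x)
r(F(6)) + c(S(B, -1)) = (-4*6)*(52 - 4*6) + (10 + 5) = -24*(52 - 24) + 15 = -24*28 + 15 = -672 + 15 = -657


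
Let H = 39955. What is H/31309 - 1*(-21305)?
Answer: 5092200/239 ≈ 21306.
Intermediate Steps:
H/31309 - 1*(-21305) = 39955/31309 - 1*(-21305) = 39955*(1/31309) + 21305 = 305/239 + 21305 = 5092200/239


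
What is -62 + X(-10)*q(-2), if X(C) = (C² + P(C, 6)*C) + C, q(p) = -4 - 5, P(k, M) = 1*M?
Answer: -332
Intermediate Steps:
P(k, M) = M
q(p) = -9
X(C) = C² + 7*C (X(C) = (C² + 6*C) + C = C² + 7*C)
-62 + X(-10)*q(-2) = -62 - 10*(7 - 10)*(-9) = -62 - 10*(-3)*(-9) = -62 + 30*(-9) = -62 - 270 = -332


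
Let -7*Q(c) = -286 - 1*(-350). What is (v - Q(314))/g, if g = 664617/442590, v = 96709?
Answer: 99881793310/1550773 ≈ 64408.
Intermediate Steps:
Q(c) = -64/7 (Q(c) = -(-286 - 1*(-350))/7 = -(-286 + 350)/7 = -⅐*64 = -64/7)
g = 221539/147530 (g = 664617*(1/442590) = 221539/147530 ≈ 1.5017)
(v - Q(314))/g = (96709 - 1*(-64/7))/(221539/147530) = (96709 + 64/7)*(147530/221539) = (677027/7)*(147530/221539) = 99881793310/1550773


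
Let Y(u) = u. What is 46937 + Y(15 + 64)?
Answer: 47016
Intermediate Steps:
46937 + Y(15 + 64) = 46937 + (15 + 64) = 46937 + 79 = 47016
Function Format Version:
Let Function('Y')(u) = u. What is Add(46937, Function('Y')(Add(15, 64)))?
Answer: 47016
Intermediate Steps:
Add(46937, Function('Y')(Add(15, 64))) = Add(46937, Add(15, 64)) = Add(46937, 79) = 47016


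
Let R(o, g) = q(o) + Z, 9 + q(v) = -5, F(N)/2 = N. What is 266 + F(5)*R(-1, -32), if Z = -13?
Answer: -4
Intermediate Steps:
F(N) = 2*N
q(v) = -14 (q(v) = -9 - 5 = -14)
R(o, g) = -27 (R(o, g) = -14 - 13 = -27)
266 + F(5)*R(-1, -32) = 266 + (2*5)*(-27) = 266 + 10*(-27) = 266 - 270 = -4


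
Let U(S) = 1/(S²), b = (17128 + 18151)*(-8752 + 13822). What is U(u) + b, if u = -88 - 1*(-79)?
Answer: 14488026931/81 ≈ 1.7886e+8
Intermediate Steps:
b = 178864530 (b = 35279*5070 = 178864530)
u = -9 (u = -88 + 79 = -9)
U(S) = S⁻²
U(u) + b = (-9)⁻² + 178864530 = 1/81 + 178864530 = 14488026931/81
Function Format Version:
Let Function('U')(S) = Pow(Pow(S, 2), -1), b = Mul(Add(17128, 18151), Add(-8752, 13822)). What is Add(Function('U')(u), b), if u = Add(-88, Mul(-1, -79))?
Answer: Rational(14488026931, 81) ≈ 1.7886e+8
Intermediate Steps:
b = 178864530 (b = Mul(35279, 5070) = 178864530)
u = -9 (u = Add(-88, 79) = -9)
Function('U')(S) = Pow(S, -2)
Add(Function('U')(u), b) = Add(Pow(-9, -2), 178864530) = Add(Rational(1, 81), 178864530) = Rational(14488026931, 81)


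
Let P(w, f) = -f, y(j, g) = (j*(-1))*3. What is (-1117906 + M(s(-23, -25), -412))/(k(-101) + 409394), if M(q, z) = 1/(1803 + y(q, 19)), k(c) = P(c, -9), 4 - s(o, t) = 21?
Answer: -2072597723/759033162 ≈ -2.7306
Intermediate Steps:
s(o, t) = -17 (s(o, t) = 4 - 1*21 = 4 - 21 = -17)
y(j, g) = -3*j (y(j, g) = -j*3 = -3*j)
k(c) = 9 (k(c) = -1*(-9) = 9)
M(q, z) = 1/(1803 - 3*q)
(-1117906 + M(s(-23, -25), -412))/(k(-101) + 409394) = (-1117906 - 1/(-1803 + 3*(-17)))/(9 + 409394) = (-1117906 - 1/(-1803 - 51))/409403 = (-1117906 - 1/(-1854))*(1/409403) = (-1117906 - 1*(-1/1854))*(1/409403) = (-1117906 + 1/1854)*(1/409403) = -2072597723/1854*1/409403 = -2072597723/759033162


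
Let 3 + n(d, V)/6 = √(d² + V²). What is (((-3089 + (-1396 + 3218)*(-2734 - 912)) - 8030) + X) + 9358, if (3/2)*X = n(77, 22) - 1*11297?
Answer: -19956949/3 + 44*√53 ≈ -6.6520e+6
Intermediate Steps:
n(d, V) = -18 + 6*√(V² + d²) (n(d, V) = -18 + 6*√(d² + V²) = -18 + 6*√(V² + d²))
X = -22630/3 + 44*√53 (X = 2*((-18 + 6*√(22² + 77²)) - 1*11297)/3 = 2*((-18 + 6*√(484 + 5929)) - 11297)/3 = 2*((-18 + 6*√6413) - 11297)/3 = 2*((-18 + 6*(11*√53)) - 11297)/3 = 2*((-18 + 66*√53) - 11297)/3 = 2*(-11315 + 66*√53)/3 = -22630/3 + 44*√53 ≈ -7223.0)
(((-3089 + (-1396 + 3218)*(-2734 - 912)) - 8030) + X) + 9358 = (((-3089 + (-1396 + 3218)*(-2734 - 912)) - 8030) + (-22630/3 + 44*√53)) + 9358 = (((-3089 + 1822*(-3646)) - 8030) + (-22630/3 + 44*√53)) + 9358 = (((-3089 - 6643012) - 8030) + (-22630/3 + 44*√53)) + 9358 = ((-6646101 - 8030) + (-22630/3 + 44*√53)) + 9358 = (-6654131 + (-22630/3 + 44*√53)) + 9358 = (-19985023/3 + 44*√53) + 9358 = -19956949/3 + 44*√53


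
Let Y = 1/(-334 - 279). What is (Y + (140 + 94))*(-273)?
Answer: -39159393/613 ≈ -63882.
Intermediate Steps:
Y = -1/613 (Y = 1/(-613) = -1/613 ≈ -0.0016313)
(Y + (140 + 94))*(-273) = (-1/613 + (140 + 94))*(-273) = (-1/613 + 234)*(-273) = (143441/613)*(-273) = -39159393/613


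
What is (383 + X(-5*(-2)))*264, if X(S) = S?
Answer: 103752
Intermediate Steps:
(383 + X(-5*(-2)))*264 = (383 - 5*(-2))*264 = (383 + 10)*264 = 393*264 = 103752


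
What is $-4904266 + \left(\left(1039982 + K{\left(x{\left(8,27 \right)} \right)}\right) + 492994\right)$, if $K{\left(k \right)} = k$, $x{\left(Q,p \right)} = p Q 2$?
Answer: $-3370858$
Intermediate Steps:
$x{\left(Q,p \right)} = 2 Q p$ ($x{\left(Q,p \right)} = Q p 2 = 2 Q p$)
$-4904266 + \left(\left(1039982 + K{\left(x{\left(8,27 \right)} \right)}\right) + 492994\right) = -4904266 + \left(\left(1039982 + 2 \cdot 8 \cdot 27\right) + 492994\right) = -4904266 + \left(\left(1039982 + 432\right) + 492994\right) = -4904266 + \left(1040414 + 492994\right) = -4904266 + 1533408 = -3370858$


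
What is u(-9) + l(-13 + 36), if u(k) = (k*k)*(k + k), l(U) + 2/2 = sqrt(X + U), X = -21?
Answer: -1459 + sqrt(2) ≈ -1457.6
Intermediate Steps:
l(U) = -1 + sqrt(-21 + U)
u(k) = 2*k**3 (u(k) = k**2*(2*k) = 2*k**3)
u(-9) + l(-13 + 36) = 2*(-9)**3 + (-1 + sqrt(-21 + (-13 + 36))) = 2*(-729) + (-1 + sqrt(-21 + 23)) = -1458 + (-1 + sqrt(2)) = -1459 + sqrt(2)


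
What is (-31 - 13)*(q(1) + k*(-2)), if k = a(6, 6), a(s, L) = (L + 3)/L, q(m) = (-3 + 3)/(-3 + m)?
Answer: 132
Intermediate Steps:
q(m) = 0 (q(m) = 0/(-3 + m) = 0)
a(s, L) = (3 + L)/L
k = 3/2 (k = (3 + 6)/6 = (⅙)*9 = 3/2 ≈ 1.5000)
(-31 - 13)*(q(1) + k*(-2)) = (-31 - 13)*(0 + (3/2)*(-2)) = -44*(0 - 3) = -44*(-3) = 132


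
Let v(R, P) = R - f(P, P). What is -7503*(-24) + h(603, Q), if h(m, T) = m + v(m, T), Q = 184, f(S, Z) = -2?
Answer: 181280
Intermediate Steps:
v(R, P) = 2 + R (v(R, P) = R - 1*(-2) = R + 2 = 2 + R)
h(m, T) = 2 + 2*m (h(m, T) = m + (2 + m) = 2 + 2*m)
-7503*(-24) + h(603, Q) = -7503*(-24) + (2 + 2*603) = 180072 + (2 + 1206) = 180072 + 1208 = 181280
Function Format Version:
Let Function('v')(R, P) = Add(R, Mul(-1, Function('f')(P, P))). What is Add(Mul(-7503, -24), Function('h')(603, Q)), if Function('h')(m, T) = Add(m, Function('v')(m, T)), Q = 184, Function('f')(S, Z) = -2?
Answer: 181280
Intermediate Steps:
Function('v')(R, P) = Add(2, R) (Function('v')(R, P) = Add(R, Mul(-1, -2)) = Add(R, 2) = Add(2, R))
Function('h')(m, T) = Add(2, Mul(2, m)) (Function('h')(m, T) = Add(m, Add(2, m)) = Add(2, Mul(2, m)))
Add(Mul(-7503, -24), Function('h')(603, Q)) = Add(Mul(-7503, -24), Add(2, Mul(2, 603))) = Add(180072, Add(2, 1206)) = Add(180072, 1208) = 181280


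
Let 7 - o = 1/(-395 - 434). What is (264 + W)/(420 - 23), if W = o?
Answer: 224660/329113 ≈ 0.68262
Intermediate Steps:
o = 5804/829 (o = 7 - 1/(-395 - 434) = 7 - 1/(-829) = 7 - 1*(-1/829) = 7 + 1/829 = 5804/829 ≈ 7.0012)
W = 5804/829 ≈ 7.0012
(264 + W)/(420 - 23) = (264 + 5804/829)/(420 - 23) = (224660/829)/397 = (224660/829)*(1/397) = 224660/329113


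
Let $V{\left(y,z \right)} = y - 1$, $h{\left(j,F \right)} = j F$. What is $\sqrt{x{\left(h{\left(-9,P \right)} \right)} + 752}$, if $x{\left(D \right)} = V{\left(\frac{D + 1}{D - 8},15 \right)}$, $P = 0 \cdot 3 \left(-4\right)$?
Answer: $\frac{\sqrt{12014}}{4} \approx 27.402$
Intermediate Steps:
$P = 0$ ($P = 0 \left(-4\right) = 0$)
$h{\left(j,F \right)} = F j$
$V{\left(y,z \right)} = -1 + y$
$x{\left(D \right)} = -1 + \frac{1 + D}{-8 + D}$ ($x{\left(D \right)} = -1 + \frac{D + 1}{D - 8} = -1 + \frac{1 + D}{-8 + D}$)
$\sqrt{x{\left(h{\left(-9,P \right)} \right)} + 752} = \sqrt{\frac{9}{-8 + 0 \left(-9\right)} + 752} = \sqrt{\frac{9}{-8 + 0} + 752} = \sqrt{\frac{9}{-8} + 752} = \sqrt{9 \left(- \frac{1}{8}\right) + 752} = \sqrt{- \frac{9}{8} + 752} = \sqrt{\frac{6007}{8}} = \frac{\sqrt{12014}}{4}$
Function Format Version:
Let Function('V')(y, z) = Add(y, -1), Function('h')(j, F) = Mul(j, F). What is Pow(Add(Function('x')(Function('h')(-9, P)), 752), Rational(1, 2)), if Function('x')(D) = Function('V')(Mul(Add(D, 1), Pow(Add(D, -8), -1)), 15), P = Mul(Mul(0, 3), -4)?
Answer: Mul(Rational(1, 4), Pow(12014, Rational(1, 2))) ≈ 27.402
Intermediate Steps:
P = 0 (P = Mul(0, -4) = 0)
Function('h')(j, F) = Mul(F, j)
Function('V')(y, z) = Add(-1, y)
Function('x')(D) = Add(-1, Mul(Pow(Add(-8, D), -1), Add(1, D))) (Function('x')(D) = Add(-1, Mul(Add(D, 1), Pow(Add(D, -8), -1))) = Add(-1, Mul(Add(1, D), Pow(Add(-8, D), -1))) = Add(-1, Mul(Pow(Add(-8, D), -1), Add(1, D))))
Pow(Add(Function('x')(Function('h')(-9, P)), 752), Rational(1, 2)) = Pow(Add(Mul(9, Pow(Add(-8, Mul(0, -9)), -1)), 752), Rational(1, 2)) = Pow(Add(Mul(9, Pow(Add(-8, 0), -1)), 752), Rational(1, 2)) = Pow(Add(Mul(9, Pow(-8, -1)), 752), Rational(1, 2)) = Pow(Add(Mul(9, Rational(-1, 8)), 752), Rational(1, 2)) = Pow(Add(Rational(-9, 8), 752), Rational(1, 2)) = Pow(Rational(6007, 8), Rational(1, 2)) = Mul(Rational(1, 4), Pow(12014, Rational(1, 2)))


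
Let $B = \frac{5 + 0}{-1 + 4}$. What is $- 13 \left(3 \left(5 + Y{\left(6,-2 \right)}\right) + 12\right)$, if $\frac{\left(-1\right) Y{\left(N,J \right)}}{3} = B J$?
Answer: $-741$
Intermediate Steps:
$B = \frac{5}{3} \approx 1.6667$
$Y{\left(N,J \right)} = - 5 J$ ($Y{\left(N,J \right)} = - 3 \frac{5 J}{3} = - 5 J$)
$- 13 \left(3 \left(5 + Y{\left(6,-2 \right)}\right) + 12\right) = - 13 \left(3 \left(5 - -10\right) + 12\right) = - 13 \left(3 \left(5 + 10\right) + 12\right) = - 13 \left(3 \cdot 15 + 12\right) = - 13 \left(45 + 12\right) = \left(-13\right) 57 = -741$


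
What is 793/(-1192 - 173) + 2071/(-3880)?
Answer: -90827/81480 ≈ -1.1147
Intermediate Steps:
793/(-1192 - 173) + 2071/(-3880) = 793/(-1365) + 2071*(-1/3880) = 793*(-1/1365) - 2071/3880 = -61/105 - 2071/3880 = -90827/81480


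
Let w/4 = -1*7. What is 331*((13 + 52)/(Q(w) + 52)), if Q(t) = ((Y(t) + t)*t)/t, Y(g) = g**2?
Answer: 21515/808 ≈ 26.627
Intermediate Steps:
w = -28 (w = 4*(-1*7) = 4*(-7) = -28)
Q(t) = t + t**2 (Q(t) = ((t**2 + t)*t)/t = ((t + t**2)*t)/t = (t*(t + t**2))/t = t + t**2)
331*((13 + 52)/(Q(w) + 52)) = 331*((13 + 52)/(-28*(1 - 28) + 52)) = 331*(65/(-28*(-27) + 52)) = 331*(65/(756 + 52)) = 331*(65/808) = 21515/808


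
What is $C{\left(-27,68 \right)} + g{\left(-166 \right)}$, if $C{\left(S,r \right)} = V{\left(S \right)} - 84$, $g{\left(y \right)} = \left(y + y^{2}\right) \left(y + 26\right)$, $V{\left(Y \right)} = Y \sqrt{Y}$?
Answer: $-3834684 - 81 i \sqrt{3} \approx -3.8347 \cdot 10^{6} - 140.3 i$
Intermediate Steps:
$V{\left(Y \right)} = Y^{\frac{3}{2}}$
$g{\left(y \right)} = \left(26 + y\right) \left(y + y^{2}\right)$ ($g{\left(y \right)} = \left(y + y^{2}\right) \left(26 + y\right) = \left(26 + y\right) \left(y + y^{2}\right)$)
$C{\left(S,r \right)} = -84 + S^{\frac{3}{2}}$ ($C{\left(S,r \right)} = S^{\frac{3}{2}} - 84 = -84 + S^{\frac{3}{2}}$)
$C{\left(-27,68 \right)} + g{\left(-166 \right)} = \left(-84 + \left(-27\right)^{\frac{3}{2}}\right) - 166 \left(26 + \left(-166\right)^{2} + 27 \left(-166\right)\right) = \left(-84 - 81 i \sqrt{3}\right) - 166 \left(26 + 27556 - 4482\right) = \left(-84 - 81 i \sqrt{3}\right) - 3834600 = -3834684 - 81 i \sqrt{3}$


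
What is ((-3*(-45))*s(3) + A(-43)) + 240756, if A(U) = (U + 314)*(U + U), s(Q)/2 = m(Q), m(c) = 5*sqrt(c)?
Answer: 217450 + 1350*sqrt(3) ≈ 2.1979e+5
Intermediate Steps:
s(Q) = 10*sqrt(Q) (s(Q) = 2*(5*sqrt(Q)) = 10*sqrt(Q))
A(U) = 2*U*(314 + U) (A(U) = (314 + U)*(2*U) = 2*U*(314 + U))
((-3*(-45))*s(3) + A(-43)) + 240756 = ((-3*(-45))*(10*sqrt(3)) + 2*(-43)*(314 - 43)) + 240756 = (135*(10*sqrt(3)) + 2*(-43)*271) + 240756 = (1350*sqrt(3) - 23306) + 240756 = (-23306 + 1350*sqrt(3)) + 240756 = 217450 + 1350*sqrt(3)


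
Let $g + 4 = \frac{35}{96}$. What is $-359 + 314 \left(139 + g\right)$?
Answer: $\frac{2022983}{48} \approx 42146.0$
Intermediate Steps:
$g = - \frac{349}{96}$ ($g = -4 + \frac{35}{96} = - \frac{349}{96} \approx -3.6354$)
$-359 + 314 \left(139 + g\right) = -359 + 314 \left(139 - \frac{349}{96}\right) = -359 + 314 \cdot \frac{12995}{96} = -359 + \frac{2040215}{48} = \frac{2022983}{48}$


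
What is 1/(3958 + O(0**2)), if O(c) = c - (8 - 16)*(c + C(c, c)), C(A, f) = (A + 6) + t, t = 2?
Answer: 1/4022 ≈ 0.00024863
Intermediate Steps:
C(A, f) = 8 + A (C(A, f) = (A + 6) + 2 = (6 + A) + 2 = 8 + A)
O(c) = 64 + 17*c (O(c) = c - (8 - 16)*(c + (8 + c)) = c - (-8)*(8 + 2*c) = c - (-64 - 16*c) = c + (64 + 16*c) = 64 + 17*c)
1/(3958 + O(0**2)) = 1/(3958 + (64 + 17*0**2)) = 1/(3958 + (64 + 17*0)) = 1/(3958 + (64 + 0)) = 1/(3958 + 64) = 1/4022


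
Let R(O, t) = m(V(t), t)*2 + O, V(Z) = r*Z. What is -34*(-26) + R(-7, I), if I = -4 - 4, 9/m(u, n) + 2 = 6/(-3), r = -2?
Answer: 1745/2 ≈ 872.50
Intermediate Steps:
V(Z) = -2*Z
m(u, n) = -9/4 (m(u, n) = 9/(-2 + 6/(-3)) = 9/(-2 + 6*(-⅓)) = 9/(-2 - 2) = 9/(-4) = 9*(-¼) = -9/4)
I = -8
R(O, t) = -9/2 + O (R(O, t) = -9/4*2 + O = -9/2 + O)
-34*(-26) + R(-7, I) = -34*(-26) + (-9/2 - 7) = 884 - 23/2 = 1745/2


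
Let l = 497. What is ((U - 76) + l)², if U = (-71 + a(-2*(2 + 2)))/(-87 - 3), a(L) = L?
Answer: 1441644961/8100 ≈ 1.7798e+5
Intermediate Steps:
U = 79/90 (U = (-71 - 2*(2 + 2))/(-87 - 3) = (-71 - 2*4)/(-90) = (-71 - 8)*(-1/90) = -79*(-1/90) = 79/90 ≈ 0.87778)
((U - 76) + l)² = ((79/90 - 76) + 497)² = (-6761/90 + 497)² = (37969/90)² = 1441644961/8100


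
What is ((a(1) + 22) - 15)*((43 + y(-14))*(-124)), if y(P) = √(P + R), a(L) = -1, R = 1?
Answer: -31992 - 744*I*√13 ≈ -31992.0 - 2682.5*I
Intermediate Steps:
y(P) = √(1 + P) (y(P) = √(P + 1) = √(1 + P))
((a(1) + 22) - 15)*((43 + y(-14))*(-124)) = ((-1 + 22) - 15)*((43 + √(1 - 14))*(-124)) = (21 - 15)*((43 + √(-13))*(-124)) = 6*((43 + I*√13)*(-124)) = 6*(-5332 - 124*I*√13) = -31992 - 744*I*√13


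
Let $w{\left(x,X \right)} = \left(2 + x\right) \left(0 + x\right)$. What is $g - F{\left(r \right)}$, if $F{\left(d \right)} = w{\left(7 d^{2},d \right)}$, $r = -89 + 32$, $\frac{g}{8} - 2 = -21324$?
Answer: $-517460111$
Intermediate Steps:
$g = -170576$ ($g = 16 + 8 \left(-21324\right) = 16 - 170592 = -170576$)
$w{\left(x,X \right)} = x \left(2 + x\right)$ ($w{\left(x,X \right)} = \left(2 + x\right) x = x \left(2 + x\right)$)
$r = -57$
$F{\left(d \right)} = 7 d^{2} \left(2 + 7 d^{2}\right)$
$g - F{\left(r \right)} = -170576 - \left(-57\right)^{2} \left(14 + 49 \left(-57\right)^{2}\right) = -170576 - 3249 \left(14 + 49 \cdot 3249\right) = -170576 - 3249 \left(14 + 159201\right) = -170576 - 3249 \cdot 159215 = -170576 - 517289535 = -517460111$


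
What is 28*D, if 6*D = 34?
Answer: 476/3 ≈ 158.67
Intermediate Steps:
D = 17/3 (D = (1/6)*34 = 17/3 ≈ 5.6667)
28*D = 28*(17/3) = 476/3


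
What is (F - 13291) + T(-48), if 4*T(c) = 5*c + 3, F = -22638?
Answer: -143953/4 ≈ -35988.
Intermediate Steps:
T(c) = 3/4 + 5*c/4 (T(c) = (5*c + 3)/4 = (3 + 5*c)/4 = 3/4 + 5*c/4)
(F - 13291) + T(-48) = (-22638 - 13291) + (3/4 + (5/4)*(-48)) = -35929 + (3/4 - 60) = -35929 - 237/4 = -143953/4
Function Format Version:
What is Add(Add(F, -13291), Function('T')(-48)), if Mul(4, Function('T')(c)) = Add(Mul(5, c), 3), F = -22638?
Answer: Rational(-143953, 4) ≈ -35988.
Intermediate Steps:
Function('T')(c) = Add(Rational(3, 4), Mul(Rational(5, 4), c)) (Function('T')(c) = Mul(Rational(1, 4), Add(Mul(5, c), 3)) = Mul(Rational(1, 4), Add(3, Mul(5, c))) = Add(Rational(3, 4), Mul(Rational(5, 4), c)))
Add(Add(F, -13291), Function('T')(-48)) = Add(Add(-22638, -13291), Add(Rational(3, 4), Mul(Rational(5, 4), -48))) = Add(-35929, Add(Rational(3, 4), -60)) = Add(-35929, Rational(-237, 4)) = Rational(-143953, 4)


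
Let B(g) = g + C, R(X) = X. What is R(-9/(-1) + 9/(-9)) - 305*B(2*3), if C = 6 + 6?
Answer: -5482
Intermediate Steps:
C = 12
B(g) = 12 + g (B(g) = g + 12 = 12 + g)
R(-9/(-1) + 9/(-9)) - 305*B(2*3) = (-9/(-1) + 9/(-9)) - 305*(12 + 2*3) = (-9*(-1) + 9*(-⅑)) - 305*(12 + 6) = (9 - 1) - 305*18 = 8 - 5490 = -5482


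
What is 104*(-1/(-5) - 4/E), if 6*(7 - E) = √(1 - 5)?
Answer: -3272/85 - 48*I/17 ≈ -38.494 - 2.8235*I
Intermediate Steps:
E = 7 - I/3 (E = 7 - √(1 - 5)/6 = 7 - I/3 ≈ 7.0 - 0.33333*I)
104*(-1/(-5) - 4/E) = 104*(-1/(-5) - 4*9*(7 + I/3)/442) = 104*(-1*(-⅕) - 18*(7 + I/3)/221) = 104*(⅕ - 18*(7 + I/3)/221) = 104/5 - 144*(7 + I/3)/17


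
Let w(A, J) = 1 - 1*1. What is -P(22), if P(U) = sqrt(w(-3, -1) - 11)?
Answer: -I*sqrt(11) ≈ -3.3166*I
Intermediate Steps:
w(A, J) = 0 (w(A, J) = 1 - 1 = 0)
P(U) = I*sqrt(11) (P(U) = sqrt(0 - 11) = sqrt(-11) = I*sqrt(11))
-P(22) = -I*sqrt(11)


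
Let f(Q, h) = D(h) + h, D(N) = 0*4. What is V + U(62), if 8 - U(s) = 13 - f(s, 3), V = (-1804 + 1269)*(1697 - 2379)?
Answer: 364868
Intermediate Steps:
D(N) = 0
f(Q, h) = h (f(Q, h) = 0 + h = h)
V = 364870 (V = -535*(-682) = 364870)
U(s) = -2 (U(s) = 8 - (13 - 1*3) = 8 - (13 - 3) = 8 - 1*10 = 8 - 10 = -2)
V + U(62) = 364870 - 2 = 364868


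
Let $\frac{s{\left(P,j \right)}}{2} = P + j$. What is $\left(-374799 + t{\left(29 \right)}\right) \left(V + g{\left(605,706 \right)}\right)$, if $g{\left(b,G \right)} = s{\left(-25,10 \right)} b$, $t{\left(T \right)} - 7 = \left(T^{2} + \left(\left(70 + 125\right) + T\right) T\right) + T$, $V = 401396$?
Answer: $-140814544796$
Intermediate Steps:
$s{\left(P,j \right)} = 2 P + 2 j$ ($s{\left(P,j \right)} = 2 \left(P + j\right) = 2 P + 2 j$)
$t{\left(T \right)} = 7 + T + T^{2} + T \left(195 + T\right)$ ($t{\left(T \right)} = 7 + \left(\left(T^{2} + \left(\left(70 + 125\right) + T\right) T\right) + T\right) = 7 + \left(\left(T^{2} + \left(195 + T\right) T\right) + T\right) = 7 + \left(\left(T^{2} + T \left(195 + T\right)\right) + T\right) = 7 + \left(T + T^{2} + T \left(195 + T\right)\right) = 7 + T + T^{2} + T \left(195 + T\right)$)
$g{\left(b,G \right)} = - 30 b$ ($g{\left(b,G \right)} = \left(2 \left(-25\right) + 2 \cdot 10\right) b = \left(-50 + 20\right) b = - 30 b$)
$\left(-374799 + t{\left(29 \right)}\right) \left(V + g{\left(605,706 \right)}\right) = \left(-374799 + \left(7 + 2 \cdot 29^{2} + 196 \cdot 29\right)\right) \left(401396 - 18150\right) = \left(-374799 + \left(7 + 2 \cdot 841 + 5684\right)\right) \left(401396 - 18150\right) = \left(-374799 + \left(7 + 1682 + 5684\right)\right) 383246 = \left(-374799 + 7373\right) 383246 = \left(-367426\right) 383246 = -140814544796$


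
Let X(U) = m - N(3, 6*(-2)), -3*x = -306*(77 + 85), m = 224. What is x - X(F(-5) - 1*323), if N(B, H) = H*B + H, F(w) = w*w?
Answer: 16252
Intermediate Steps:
F(w) = w²
N(B, H) = H + B*H (N(B, H) = B*H + H = H + B*H)
x = 16524 (x = -(-102)*(77 + 85) = -(-102)*162 = -⅓*(-49572) = 16524)
X(U) = 272 (X(U) = 224 - 6*(-2)*(1 + 3) = 224 - (-12)*4 = 224 - 1*(-48) = 224 + 48 = 272)
x - X(F(-5) - 1*323) = 16524 - 1*272 = 16524 - 272 = 16252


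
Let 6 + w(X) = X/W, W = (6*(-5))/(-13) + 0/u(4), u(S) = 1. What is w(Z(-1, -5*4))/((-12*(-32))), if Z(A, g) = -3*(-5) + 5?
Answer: 1/144 ≈ 0.0069444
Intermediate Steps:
W = 30/13 (W = (6*(-5))/(-13) + 0/1 = -30*(-1/13) + 0*1 = 30/13 + 0 = 30/13 ≈ 2.3077)
Z(A, g) = 20 (Z(A, g) = 15 + 5 = 20)
w(X) = -6 + 13*X/30 (w(X) = -6 + X/(30/13) = -6 + X*(13/30) = -6 + 13*X/30)
w(Z(-1, -5*4))/((-12*(-32))) = (-6 + (13/30)*20)/((-12*(-32))) = (-6 + 26/3)/384 = (8/3)*(1/384) = 1/144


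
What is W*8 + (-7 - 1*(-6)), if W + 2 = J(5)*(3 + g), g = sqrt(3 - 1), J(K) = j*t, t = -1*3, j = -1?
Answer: 55 + 24*sqrt(2) ≈ 88.941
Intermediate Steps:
t = -3
J(K) = 3 (J(K) = -1*(-3) = 3)
g = sqrt(2) ≈ 1.4142
W = 7 + 3*sqrt(2) (W = -2 + 3*(3 + sqrt(2)) = -2 + (9 + 3*sqrt(2)) = 7 + 3*sqrt(2) ≈ 11.243)
W*8 + (-7 - 1*(-6)) = (7 + 3*sqrt(2))*8 + (-7 - 1*(-6)) = (56 + 24*sqrt(2)) + (-7 + 6) = (56 + 24*sqrt(2)) - 1 = 55 + 24*sqrt(2)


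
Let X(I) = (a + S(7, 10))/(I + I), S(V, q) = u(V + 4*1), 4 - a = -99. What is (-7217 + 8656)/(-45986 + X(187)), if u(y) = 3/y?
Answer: -2960023/94592634 ≈ -0.031292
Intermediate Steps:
a = 103 (a = 4 - 1*(-99) = 4 + 99 = 103)
S(V, q) = 3/(4 + V) (S(V, q) = 3/(V + 4*1) = 3/(V + 4) = 3/(4 + V))
X(I) = 568/(11*I) (X(I) = (103 + 3/(4 + 7))/(I + I) = (103 + 3/11)/((2*I)) = (103 + 3*(1/11))*(1/(2*I)) = (103 + 3/11)*(1/(2*I)) = 1136*(1/(2*I))/11 = 568/(11*I))
(-7217 + 8656)/(-45986 + X(187)) = (-7217 + 8656)/(-45986 + (568/11)/187) = 1439/(-45986 + (568/11)*(1/187)) = 1439/(-45986 + 568/2057) = 1439/(-94592634/2057) = 1439*(-2057/94592634) = -2960023/94592634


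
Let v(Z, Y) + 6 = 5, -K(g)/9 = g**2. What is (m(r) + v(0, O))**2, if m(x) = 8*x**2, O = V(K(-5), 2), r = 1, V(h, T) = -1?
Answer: 49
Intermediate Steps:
K(g) = -9*g**2
O = -1
v(Z, Y) = -1 (v(Z, Y) = -6 + 5 = -1)
(m(r) + v(0, O))**2 = (8*1**2 - 1)**2 = (8*1 - 1)**2 = (8 - 1)**2 = 7**2 = 49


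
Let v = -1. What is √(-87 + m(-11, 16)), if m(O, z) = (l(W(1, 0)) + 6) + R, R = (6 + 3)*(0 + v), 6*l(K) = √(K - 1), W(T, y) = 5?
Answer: I*√807/3 ≈ 9.4693*I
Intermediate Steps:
l(K) = √(-1 + K)/6 (l(K) = √(K - 1)/6 = √(-1 + K)/6)
R = -9 (R = (6 + 3)*(0 - 1) = 9*(-1) = -9)
m(O, z) = -8/3 (m(O, z) = (√(-1 + 5)/6 + 6) - 9 = (√4/6 + 6) - 9 = ((⅙)*2 + 6) - 9 = (⅓ + 6) - 9 = 19/3 - 9 = -8/3)
√(-87 + m(-11, 16)) = √(-87 - 8/3) = √(-269/3) = I*√807/3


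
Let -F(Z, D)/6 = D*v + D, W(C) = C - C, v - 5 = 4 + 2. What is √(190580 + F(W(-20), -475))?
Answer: 2*√56195 ≈ 474.11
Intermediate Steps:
v = 11 (v = 5 + (4 + 2) = 5 + 6 = 11)
W(C) = 0
F(Z, D) = -72*D (F(Z, D) = -6*(D*11 + D) = -6*(11*D + D) = -72*D)
√(190580 + F(W(-20), -475)) = √(190580 - 72*(-475)) = √(190580 + 34200) = √224780 = 2*√56195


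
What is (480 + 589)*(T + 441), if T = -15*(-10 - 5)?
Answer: 711954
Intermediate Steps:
T = 225 (T = -15*(-15) = 225)
(480 + 589)*(T + 441) = (480 + 589)*(225 + 441) = 1069*666 = 711954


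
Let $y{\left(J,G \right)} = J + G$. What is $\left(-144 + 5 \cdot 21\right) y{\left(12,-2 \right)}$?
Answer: $-390$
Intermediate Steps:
$y{\left(J,G \right)} = G + J$
$\left(-144 + 5 \cdot 21\right) y{\left(12,-2 \right)} = \left(-144 + 5 \cdot 21\right) \left(-2 + 12\right) = \left(-144 + 105\right) 10 = \left(-39\right) 10 = -390$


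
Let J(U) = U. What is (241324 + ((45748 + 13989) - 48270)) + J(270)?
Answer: 253061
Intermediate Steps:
(241324 + ((45748 + 13989) - 48270)) + J(270) = (241324 + ((45748 + 13989) - 48270)) + 270 = (241324 + (59737 - 48270)) + 270 = (241324 + 11467) + 270 = 252791 + 270 = 253061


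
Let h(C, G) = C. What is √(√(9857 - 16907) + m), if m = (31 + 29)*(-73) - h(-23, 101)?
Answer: √(-4357 + 5*I*√282) ≈ 0.636 + 66.011*I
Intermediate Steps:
m = -4357 (m = (31 + 29)*(-73) - 1*(-23) = 60*(-73) + 23 = -4380 + 23 = -4357)
√(√(9857 - 16907) + m) = √(√(9857 - 16907) - 4357) = √(√(-7050) - 4357) = √(5*I*√282 - 4357) = √(-4357 + 5*I*√282)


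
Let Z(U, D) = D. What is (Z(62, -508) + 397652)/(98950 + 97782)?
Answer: 99286/49183 ≈ 2.0187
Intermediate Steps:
(Z(62, -508) + 397652)/(98950 + 97782) = (-508 + 397652)/(98950 + 97782) = 397144/196732 = 397144*(1/196732) = 99286/49183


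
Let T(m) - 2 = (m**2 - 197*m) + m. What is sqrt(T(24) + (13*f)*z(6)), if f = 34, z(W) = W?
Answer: I*sqrt(1474) ≈ 38.393*I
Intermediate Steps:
T(m) = 2 + m**2 - 196*m (T(m) = 2 + ((m**2 - 197*m) + m) = 2 + (m**2 - 196*m) = 2 + m**2 - 196*m)
sqrt(T(24) + (13*f)*z(6)) = sqrt((2 + 24**2 - 196*24) + (13*34)*6) = sqrt((2 + 576 - 4704) + 442*6) = sqrt(-4126 + 2652) = sqrt(-1474) = I*sqrt(1474)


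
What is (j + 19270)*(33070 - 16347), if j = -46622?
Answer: -457407496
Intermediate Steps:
(j + 19270)*(33070 - 16347) = (-46622 + 19270)*(33070 - 16347) = -27352*16723 = -457407496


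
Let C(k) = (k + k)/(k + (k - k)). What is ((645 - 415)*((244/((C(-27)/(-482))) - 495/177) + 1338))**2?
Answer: 608168471231464900/3481 ≈ 1.7471e+14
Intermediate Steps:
C(k) = 2 (C(k) = (2*k)/(k + 0) = (2*k)/k = 2)
((645 - 415)*((244/((C(-27)/(-482))) - 495/177) + 1338))**2 = ((645 - 415)*((244/((2/(-482))) - 495/177) + 1338))**2 = (230*((244/((2*(-1/482))) - 495*1/177) + 1338))**2 = (230*((244/(-1/241) - 165/59) + 1338))**2 = (230*((244*(-241) - 165/59) + 1338))**2 = (230*((-58804 - 165/59) + 1338))**2 = (230*(-3469601/59 + 1338))**2 = (230*(-3390659/59))**2 = (-779851570/59)**2 = 608168471231464900/3481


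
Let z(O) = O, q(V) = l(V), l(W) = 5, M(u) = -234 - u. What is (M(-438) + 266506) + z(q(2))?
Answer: 266715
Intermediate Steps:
q(V) = 5
(M(-438) + 266506) + z(q(2)) = ((-234 - 1*(-438)) + 266506) + 5 = ((-234 + 438) + 266506) + 5 = (204 + 266506) + 5 = 266710 + 5 = 266715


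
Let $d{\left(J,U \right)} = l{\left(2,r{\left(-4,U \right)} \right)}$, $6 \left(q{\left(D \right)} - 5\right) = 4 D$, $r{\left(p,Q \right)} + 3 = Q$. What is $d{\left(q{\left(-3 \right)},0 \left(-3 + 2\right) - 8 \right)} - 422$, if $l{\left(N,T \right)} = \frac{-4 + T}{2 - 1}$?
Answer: $-437$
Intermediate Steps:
$r{\left(p,Q \right)} = -3 + Q$
$q{\left(D \right)} = 5 + \frac{2 D}{3}$ ($q{\left(D \right)} = 5 + \frac{4 D}{6} = 5 + \frac{2 D}{3}$)
$l{\left(N,T \right)} = -4 + T$ ($l{\left(N,T \right)} = \frac{-4 + T}{1} = \left(-4 + T\right) 1 = -4 + T$)
$d{\left(J,U \right)} = -7 + U$ ($d{\left(J,U \right)} = -4 + \left(-3 + U\right) = -7 + U$)
$d{\left(q{\left(-3 \right)},0 \left(-3 + 2\right) - 8 \right)} - 422 = \left(-7 - \left(8 + 0 \left(-3 + 2\right)\right)\right) - 422 = \left(-7 + \left(0 \left(-1\right) - 8\right)\right) - 422 = \left(-7 + \left(0 - 8\right)\right) - 422 = \left(-7 - 8\right) - 422 = -15 - 422 = -437$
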